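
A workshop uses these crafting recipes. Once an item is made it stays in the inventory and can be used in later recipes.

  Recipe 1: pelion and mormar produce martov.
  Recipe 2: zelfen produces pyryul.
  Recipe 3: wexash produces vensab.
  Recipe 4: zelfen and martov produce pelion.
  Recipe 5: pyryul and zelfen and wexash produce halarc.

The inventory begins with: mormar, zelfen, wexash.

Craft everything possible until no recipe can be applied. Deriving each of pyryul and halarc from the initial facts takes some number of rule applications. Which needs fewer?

pyryul: zelfen → pyryul (Recipe 2). [1 rule application]
halarc: Using Recipe 2, zelfen makes pyryul. pyryul and zelfen and wexash → halarc (Recipe 5). [2 rule applications]
pyryul needs fewer.

pyryul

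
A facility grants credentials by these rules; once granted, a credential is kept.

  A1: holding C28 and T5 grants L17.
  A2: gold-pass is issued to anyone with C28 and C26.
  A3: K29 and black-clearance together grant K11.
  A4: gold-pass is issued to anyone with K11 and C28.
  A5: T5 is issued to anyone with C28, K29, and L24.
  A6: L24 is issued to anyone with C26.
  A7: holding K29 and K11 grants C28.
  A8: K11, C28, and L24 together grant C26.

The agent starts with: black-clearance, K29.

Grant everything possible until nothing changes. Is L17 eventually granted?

No

L17 would need C28 and T5 (A1), but T5 is never granted.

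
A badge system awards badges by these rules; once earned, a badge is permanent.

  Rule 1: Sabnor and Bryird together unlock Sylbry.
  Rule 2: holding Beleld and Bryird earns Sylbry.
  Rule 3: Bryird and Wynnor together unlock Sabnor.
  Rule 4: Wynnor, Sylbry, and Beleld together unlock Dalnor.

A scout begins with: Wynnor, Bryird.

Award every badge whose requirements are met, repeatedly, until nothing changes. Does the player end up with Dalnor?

Dalnor would need Wynnor, Sylbry, and Beleld (Rule 4), but Beleld is never earned.

No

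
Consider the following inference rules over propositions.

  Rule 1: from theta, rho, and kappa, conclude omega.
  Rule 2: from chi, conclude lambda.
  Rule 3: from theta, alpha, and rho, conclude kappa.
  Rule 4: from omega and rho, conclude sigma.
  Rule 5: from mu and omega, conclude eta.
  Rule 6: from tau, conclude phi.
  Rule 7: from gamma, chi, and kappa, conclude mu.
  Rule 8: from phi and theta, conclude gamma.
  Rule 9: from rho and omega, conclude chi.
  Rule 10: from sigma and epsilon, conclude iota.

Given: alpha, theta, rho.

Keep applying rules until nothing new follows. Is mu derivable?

No

mu would need gamma, chi, and kappa (Rule 7), but gamma is never established.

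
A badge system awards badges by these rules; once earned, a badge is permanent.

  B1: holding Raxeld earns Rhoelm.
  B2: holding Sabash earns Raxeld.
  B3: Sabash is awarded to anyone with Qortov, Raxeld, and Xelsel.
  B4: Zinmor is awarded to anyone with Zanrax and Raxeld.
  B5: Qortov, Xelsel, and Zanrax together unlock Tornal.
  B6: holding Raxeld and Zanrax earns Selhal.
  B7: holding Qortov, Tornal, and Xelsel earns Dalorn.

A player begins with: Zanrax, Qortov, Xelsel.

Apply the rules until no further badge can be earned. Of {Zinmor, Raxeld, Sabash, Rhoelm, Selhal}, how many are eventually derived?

0

Zinmor would need Zanrax and Raxeld (B4), but Raxeld is never earned.
Raxeld would need Sabash (B2), but Sabash is never earned.
Sabash would need Qortov, Raxeld, and Xelsel (B3), but Raxeld is never earned.
Rhoelm would need Raxeld (B1), but Raxeld is never earned.
Selhal would need Raxeld and Zanrax (B6), but Raxeld is never earned.
None of the 5 are reached.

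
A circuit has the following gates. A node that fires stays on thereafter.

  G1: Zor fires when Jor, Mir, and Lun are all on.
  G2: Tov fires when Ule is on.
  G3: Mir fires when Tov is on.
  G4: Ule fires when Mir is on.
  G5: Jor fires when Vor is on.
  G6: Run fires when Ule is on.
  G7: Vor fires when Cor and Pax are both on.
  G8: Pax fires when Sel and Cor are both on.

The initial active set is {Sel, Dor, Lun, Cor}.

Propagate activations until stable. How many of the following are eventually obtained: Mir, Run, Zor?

Mir would need Tov (G3), but Tov never turns on.
Run would need Ule (G6), but Ule never turns on.
Zor would need Jor, Mir, and Lun (G1), but Mir never turns on.
None of the 3 are reached.

0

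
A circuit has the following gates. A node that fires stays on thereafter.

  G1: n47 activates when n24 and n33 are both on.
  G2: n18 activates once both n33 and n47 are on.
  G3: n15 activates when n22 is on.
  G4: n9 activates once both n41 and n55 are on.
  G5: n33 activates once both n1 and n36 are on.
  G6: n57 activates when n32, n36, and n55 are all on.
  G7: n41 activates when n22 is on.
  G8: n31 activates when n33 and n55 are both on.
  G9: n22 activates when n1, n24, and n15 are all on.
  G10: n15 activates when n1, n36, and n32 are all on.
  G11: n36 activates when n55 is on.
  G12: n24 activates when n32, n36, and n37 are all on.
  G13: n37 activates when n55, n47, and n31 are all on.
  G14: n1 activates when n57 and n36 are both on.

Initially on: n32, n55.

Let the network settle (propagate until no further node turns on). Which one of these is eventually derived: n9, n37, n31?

G11: n55 on → n36 on.
G6: n32, n36, and n55 on → n57 on.
n57 and n36 are on, so n1 activates (G14).
G5: n1 and n36 on → n33 on.
n33 and n55 are on, so n31 activates (G8).
n37 would need n55, n47, and n31 (G13), but n47 never turns on. n9 would need n41 and n55 (G4), but n41 never turns on.

n31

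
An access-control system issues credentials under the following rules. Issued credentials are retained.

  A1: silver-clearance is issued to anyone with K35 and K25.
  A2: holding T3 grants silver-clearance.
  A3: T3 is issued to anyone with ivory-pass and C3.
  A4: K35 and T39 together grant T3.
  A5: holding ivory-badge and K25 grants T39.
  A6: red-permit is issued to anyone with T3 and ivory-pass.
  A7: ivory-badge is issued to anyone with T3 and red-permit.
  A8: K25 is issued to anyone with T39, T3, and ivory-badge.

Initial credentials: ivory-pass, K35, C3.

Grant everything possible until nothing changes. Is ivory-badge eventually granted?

Yes

Holding ivory-pass and C3 grants T3 (A3).
Holding T3 and ivory-pass grants red-permit (A6).
Holding T3 and red-permit grants ivory-badge (A7).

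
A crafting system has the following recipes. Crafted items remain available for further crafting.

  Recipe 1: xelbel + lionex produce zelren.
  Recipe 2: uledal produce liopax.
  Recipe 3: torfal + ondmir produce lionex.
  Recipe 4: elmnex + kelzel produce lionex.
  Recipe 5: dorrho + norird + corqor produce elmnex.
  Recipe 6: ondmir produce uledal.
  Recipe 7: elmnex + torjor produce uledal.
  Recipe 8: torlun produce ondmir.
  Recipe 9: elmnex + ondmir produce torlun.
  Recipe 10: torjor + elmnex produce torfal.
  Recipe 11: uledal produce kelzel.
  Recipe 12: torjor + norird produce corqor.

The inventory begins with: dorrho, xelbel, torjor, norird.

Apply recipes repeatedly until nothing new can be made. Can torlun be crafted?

No

torlun would need elmnex and ondmir (Recipe 9), but ondmir is never obtained.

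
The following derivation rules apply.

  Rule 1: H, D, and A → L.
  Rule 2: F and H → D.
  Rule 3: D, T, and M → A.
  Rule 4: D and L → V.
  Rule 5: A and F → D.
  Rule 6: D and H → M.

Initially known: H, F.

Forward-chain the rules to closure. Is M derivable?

Yes

F and H hold, so D follows (Rule 2).
From D and H, Rule 6 gives M.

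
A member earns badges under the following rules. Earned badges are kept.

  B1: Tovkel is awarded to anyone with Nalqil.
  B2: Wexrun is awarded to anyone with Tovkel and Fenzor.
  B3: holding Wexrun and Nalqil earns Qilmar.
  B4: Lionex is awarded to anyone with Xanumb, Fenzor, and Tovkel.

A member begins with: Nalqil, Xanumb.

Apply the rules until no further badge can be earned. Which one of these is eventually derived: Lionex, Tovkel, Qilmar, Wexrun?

Tovkel

With Nalqil, Tovkel is earned (B1).
Lionex would need Xanumb, Fenzor, and Tovkel (B4), but Fenzor is never earned. Qilmar would need Wexrun and Nalqil (B3), but Wexrun is never earned. Wexrun would need Tovkel and Fenzor (B2), but Fenzor is never earned.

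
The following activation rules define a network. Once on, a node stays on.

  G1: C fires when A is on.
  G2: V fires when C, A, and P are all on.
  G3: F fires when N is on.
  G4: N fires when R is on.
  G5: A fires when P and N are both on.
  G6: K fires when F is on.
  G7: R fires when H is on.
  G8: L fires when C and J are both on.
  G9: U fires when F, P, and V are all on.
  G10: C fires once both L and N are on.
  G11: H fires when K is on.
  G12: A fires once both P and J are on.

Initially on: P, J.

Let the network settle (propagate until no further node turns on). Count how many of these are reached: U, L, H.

G12: P and J on → A on.
A is on, so C fires (G1).
G8: C and J on → L on.
U would need F, P, and V (G9), but F never turns on.
L: reached.
H would need K (G11), but K never turns on.
Reached: L — 1 of the 3.

1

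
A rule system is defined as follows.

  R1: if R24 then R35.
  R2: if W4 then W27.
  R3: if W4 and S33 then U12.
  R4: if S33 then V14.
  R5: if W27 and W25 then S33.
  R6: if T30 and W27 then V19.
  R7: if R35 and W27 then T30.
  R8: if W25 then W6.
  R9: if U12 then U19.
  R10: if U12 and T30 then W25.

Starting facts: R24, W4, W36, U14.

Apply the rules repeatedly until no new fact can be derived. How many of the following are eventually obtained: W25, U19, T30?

1

R24 holds, so R35 follows (R1).
W4 holds, so W27 follows (R2).
From R35 and W27, R7 gives T30.
W25 would need U12 and T30 (R10), but U12 is never established.
U19 would need U12 (R9), but U12 is never established.
T30: reached.
Reached: T30 — 1 of the 3.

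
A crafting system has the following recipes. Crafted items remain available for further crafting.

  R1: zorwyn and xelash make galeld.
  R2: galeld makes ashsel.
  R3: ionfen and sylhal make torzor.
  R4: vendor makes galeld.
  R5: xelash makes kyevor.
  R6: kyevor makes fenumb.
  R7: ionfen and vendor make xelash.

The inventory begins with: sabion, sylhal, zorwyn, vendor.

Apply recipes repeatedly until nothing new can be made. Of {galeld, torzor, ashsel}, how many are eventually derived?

Using R4, vendor makes galeld.
galeld → ashsel (R2).
galeld: reached.
torzor would need ionfen and sylhal (R3), but ionfen is never obtained.
ashsel: reached.
Reached: galeld and ashsel — 2 of the 3.

2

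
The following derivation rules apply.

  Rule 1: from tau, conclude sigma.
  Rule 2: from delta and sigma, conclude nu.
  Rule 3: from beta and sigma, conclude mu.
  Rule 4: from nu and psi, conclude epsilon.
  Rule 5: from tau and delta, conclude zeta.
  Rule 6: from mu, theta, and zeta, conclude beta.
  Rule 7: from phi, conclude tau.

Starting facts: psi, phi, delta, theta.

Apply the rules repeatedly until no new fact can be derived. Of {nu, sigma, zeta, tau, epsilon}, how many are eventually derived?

From phi, Rule 7 gives tau.
From tau and delta, Rule 5 gives zeta.
From tau, Rule 1 gives sigma.
From delta and sigma, Rule 2 gives nu.
From nu and psi, Rule 4 gives epsilon.
nu: reached.
sigma: reached.
zeta: reached.
tau: reached.
epsilon: reached.
All 5 are reached.

5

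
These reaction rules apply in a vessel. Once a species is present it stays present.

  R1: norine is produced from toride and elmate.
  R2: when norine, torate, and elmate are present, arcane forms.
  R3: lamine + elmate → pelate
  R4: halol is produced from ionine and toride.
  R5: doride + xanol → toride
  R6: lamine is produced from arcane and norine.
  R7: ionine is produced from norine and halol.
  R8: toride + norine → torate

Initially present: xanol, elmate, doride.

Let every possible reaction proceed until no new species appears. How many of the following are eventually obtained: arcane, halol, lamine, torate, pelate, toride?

5

doride and xanol present → toride forms (R5).
toride and elmate present → norine forms (R1).
toride and norine present → torate forms (R8).
norine, torate, and elmate present → arcane forms (R2).
arcane and norine present → lamine forms (R6).
lamine and elmate present → pelate forms (R3).
arcane: reached.
halol would need ionine and toride (R4), but ionine never forms.
lamine: reached.
torate: reached.
pelate: reached.
toride: reached.
Reached: arcane, lamine, torate, pelate, and toride — 5 of the 6.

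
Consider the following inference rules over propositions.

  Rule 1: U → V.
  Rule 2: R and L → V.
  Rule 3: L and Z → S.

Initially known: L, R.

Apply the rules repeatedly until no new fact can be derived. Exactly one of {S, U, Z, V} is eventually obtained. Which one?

R and L hold, so V follows (Rule 2).
No rule produces U, and it is not given. No rule produces Z, and it is not given. S would need L and Z (Rule 3), but Z is never established.

V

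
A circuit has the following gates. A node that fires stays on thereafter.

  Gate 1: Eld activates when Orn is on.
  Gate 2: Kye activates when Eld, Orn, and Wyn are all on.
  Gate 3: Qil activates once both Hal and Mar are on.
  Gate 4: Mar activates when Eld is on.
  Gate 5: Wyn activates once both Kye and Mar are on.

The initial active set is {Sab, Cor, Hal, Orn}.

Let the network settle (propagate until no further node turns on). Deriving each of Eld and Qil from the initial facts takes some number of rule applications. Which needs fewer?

Eld: Gate 1: Orn on → Eld on. [1 rule application]
Qil: Gate 1: Orn on → Eld on. Eld is on, so Mar activates (Gate 4). Gate 3: Hal and Mar on → Qil on. [3 rule applications]
Eld needs fewer.

Eld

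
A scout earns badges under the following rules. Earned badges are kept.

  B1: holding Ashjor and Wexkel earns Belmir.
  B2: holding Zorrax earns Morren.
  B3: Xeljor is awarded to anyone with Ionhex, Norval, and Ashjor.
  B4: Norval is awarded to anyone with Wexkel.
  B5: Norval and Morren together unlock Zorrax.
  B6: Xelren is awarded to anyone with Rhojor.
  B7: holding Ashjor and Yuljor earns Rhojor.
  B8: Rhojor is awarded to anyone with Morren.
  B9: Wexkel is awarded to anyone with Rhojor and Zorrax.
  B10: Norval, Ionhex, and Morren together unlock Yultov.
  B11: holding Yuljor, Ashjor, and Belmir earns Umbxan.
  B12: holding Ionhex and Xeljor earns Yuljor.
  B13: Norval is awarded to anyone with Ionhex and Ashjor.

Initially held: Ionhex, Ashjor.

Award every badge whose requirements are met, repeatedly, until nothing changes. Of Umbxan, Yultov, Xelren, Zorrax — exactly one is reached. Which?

With Ionhex and Ashjor, Norval is earned (B13).
With Ionhex, Norval, and Ashjor, Xeljor is earned (B3).
With Ionhex and Xeljor, Yuljor is earned (B12).
With Ashjor and Yuljor, Rhojor is earned (B7).
With Rhojor, Xelren is earned (B6).
Zorrax would need Norval and Morren (B5), but Morren is never earned. Yultov would need Norval, Ionhex, and Morren (B10), but Morren is never earned. Umbxan would need Yuljor, Ashjor, and Belmir (B11), but Belmir is never earned.

Xelren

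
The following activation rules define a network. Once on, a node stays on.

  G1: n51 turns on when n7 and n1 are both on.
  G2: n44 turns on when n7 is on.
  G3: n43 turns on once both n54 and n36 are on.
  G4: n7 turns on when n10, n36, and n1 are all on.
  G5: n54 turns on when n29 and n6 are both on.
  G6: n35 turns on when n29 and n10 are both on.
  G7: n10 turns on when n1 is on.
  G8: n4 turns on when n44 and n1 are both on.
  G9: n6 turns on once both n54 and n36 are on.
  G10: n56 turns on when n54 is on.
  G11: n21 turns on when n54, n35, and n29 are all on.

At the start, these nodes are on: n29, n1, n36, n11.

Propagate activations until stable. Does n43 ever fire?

n43 would need n54 and n36 (G3), but n54 never turns on.

No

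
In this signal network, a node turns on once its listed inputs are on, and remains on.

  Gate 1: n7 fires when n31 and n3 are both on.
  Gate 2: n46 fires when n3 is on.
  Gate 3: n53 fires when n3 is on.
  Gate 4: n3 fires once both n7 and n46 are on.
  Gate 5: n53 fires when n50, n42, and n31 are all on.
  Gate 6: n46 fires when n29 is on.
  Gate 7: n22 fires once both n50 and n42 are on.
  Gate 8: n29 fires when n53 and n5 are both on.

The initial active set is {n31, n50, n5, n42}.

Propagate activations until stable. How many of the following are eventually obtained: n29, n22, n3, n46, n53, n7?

4

Gate 5: n50, n42, and n31 on → n53 on.
n50 and n42 are on, so n22 fires (Gate 7).
Gate 8: n53 and n5 on → n29 on.
n29 is on, so n46 fires (Gate 6).
n29: reached.
n22: reached.
n3 would need n7 and n46 (Gate 4), but n7 never turns on.
n46: reached.
n53: reached.
n7 would need n31 and n3 (Gate 1), but n3 never turns on.
Reached: n29, n22, n46, and n53 — 4 of the 6.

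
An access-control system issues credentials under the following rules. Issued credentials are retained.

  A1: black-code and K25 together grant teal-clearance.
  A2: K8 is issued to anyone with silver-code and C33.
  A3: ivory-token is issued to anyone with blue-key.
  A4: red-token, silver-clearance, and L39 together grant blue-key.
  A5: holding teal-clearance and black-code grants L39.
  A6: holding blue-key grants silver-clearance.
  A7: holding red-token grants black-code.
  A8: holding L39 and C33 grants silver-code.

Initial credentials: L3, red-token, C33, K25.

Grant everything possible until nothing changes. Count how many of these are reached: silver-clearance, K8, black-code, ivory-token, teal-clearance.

Holding red-token grants black-code (A7).
Holding black-code and K25 grants teal-clearance (A1).
Holding teal-clearance and black-code grants L39 (A5).
Holding L39 and C33 grants silver-code (A8).
Holding silver-code and C33 grants K8 (A2).
silver-clearance would need blue-key (A6), but blue-key is never granted.
K8: reached.
black-code: reached.
ivory-token would need blue-key (A3), but blue-key is never granted.
teal-clearance: reached.
Reached: K8, black-code, and teal-clearance — 3 of the 5.

3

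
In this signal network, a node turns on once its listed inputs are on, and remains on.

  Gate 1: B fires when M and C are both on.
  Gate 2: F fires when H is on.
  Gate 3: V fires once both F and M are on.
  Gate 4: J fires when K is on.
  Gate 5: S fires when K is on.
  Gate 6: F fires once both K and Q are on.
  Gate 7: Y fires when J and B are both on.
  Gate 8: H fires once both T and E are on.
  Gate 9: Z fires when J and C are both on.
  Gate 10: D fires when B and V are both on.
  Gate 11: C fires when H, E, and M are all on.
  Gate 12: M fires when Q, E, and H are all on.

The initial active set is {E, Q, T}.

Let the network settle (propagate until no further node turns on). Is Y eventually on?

Y would need J and B (Gate 7), but J never turns on.

No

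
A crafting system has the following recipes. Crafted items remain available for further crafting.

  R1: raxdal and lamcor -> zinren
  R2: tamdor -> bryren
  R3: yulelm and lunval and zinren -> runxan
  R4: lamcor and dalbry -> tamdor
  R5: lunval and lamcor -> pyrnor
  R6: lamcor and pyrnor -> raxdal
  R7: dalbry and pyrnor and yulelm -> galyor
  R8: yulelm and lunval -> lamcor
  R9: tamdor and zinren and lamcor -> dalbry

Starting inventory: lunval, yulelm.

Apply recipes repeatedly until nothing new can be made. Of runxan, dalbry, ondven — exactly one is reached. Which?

Using R8, yulelm and lunval make lamcor.
Using R5, lunval and lamcor make pyrnor.
Using R6, lamcor and pyrnor make raxdal.
raxdal and lamcor -> zinren (R1).
yulelm and lunval and zinren -> runxan (R3).
dalbry would need tamdor, zinren, and lamcor (R9), but tamdor is never obtained. No rule produces ondven, and it is not given.

runxan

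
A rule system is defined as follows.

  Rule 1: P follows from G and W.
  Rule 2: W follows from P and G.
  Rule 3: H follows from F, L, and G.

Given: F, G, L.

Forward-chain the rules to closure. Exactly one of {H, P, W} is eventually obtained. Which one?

F, L, and G hold, so H follows (Rule 3).
P would need G and W (Rule 1), but W is never established. W would need P and G (Rule 2), but P is never established.

H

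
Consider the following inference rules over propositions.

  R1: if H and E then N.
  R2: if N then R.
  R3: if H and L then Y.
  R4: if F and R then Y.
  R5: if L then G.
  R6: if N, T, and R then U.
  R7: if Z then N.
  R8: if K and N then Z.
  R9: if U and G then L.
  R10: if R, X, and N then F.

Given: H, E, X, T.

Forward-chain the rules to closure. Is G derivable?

G would need L (R5), but L is never established.

No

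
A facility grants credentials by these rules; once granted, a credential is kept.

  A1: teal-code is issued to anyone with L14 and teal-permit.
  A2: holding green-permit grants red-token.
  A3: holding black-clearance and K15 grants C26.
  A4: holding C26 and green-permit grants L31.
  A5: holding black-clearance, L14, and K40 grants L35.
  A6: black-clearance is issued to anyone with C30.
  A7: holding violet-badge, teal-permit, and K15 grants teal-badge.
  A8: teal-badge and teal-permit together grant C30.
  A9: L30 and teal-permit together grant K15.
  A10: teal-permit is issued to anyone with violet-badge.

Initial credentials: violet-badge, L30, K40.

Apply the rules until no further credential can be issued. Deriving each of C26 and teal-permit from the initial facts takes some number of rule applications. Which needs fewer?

teal-permit: Holding violet-badge grants teal-permit (A10). [1 rule application]
C26: Holding violet-badge grants teal-permit (A10). Holding L30 and teal-permit grants K15 (A9). Holding violet-badge, teal-permit, and K15 grants teal-badge (A7). Holding teal-badge and teal-permit grants C30 (A8). Holding C30 grants black-clearance (A6). Holding black-clearance and K15 grants C26 (A3). [6 rule applications]
teal-permit needs fewer.

teal-permit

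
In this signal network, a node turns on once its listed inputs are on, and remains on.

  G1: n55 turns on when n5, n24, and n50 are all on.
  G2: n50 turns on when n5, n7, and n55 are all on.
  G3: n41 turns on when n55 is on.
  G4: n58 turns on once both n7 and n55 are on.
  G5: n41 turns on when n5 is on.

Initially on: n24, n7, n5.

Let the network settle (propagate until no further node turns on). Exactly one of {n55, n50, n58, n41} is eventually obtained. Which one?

G5: n5 on → n41 on.
n50 would need n5, n7, and n55 (G2), but n55 never turns on. n58 would need n7 and n55 (G4), but n55 never turns on. n55 would need n5, n24, and n50 (G1), but n50 never turns on.

n41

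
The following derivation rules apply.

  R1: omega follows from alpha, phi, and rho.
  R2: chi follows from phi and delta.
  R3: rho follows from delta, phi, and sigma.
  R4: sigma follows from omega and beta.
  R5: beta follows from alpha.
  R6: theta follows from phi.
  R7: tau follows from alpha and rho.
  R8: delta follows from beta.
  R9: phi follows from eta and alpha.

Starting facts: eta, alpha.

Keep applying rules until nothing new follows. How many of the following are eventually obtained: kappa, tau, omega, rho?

No rule produces kappa, and it is not given.
tau would need alpha and rho (R7), but rho is never established.
omega would need alpha, phi, and rho (R1), but rho is never established.
rho would need delta, phi, and sigma (R3), but sigma is never established.
None of the 4 are reached.

0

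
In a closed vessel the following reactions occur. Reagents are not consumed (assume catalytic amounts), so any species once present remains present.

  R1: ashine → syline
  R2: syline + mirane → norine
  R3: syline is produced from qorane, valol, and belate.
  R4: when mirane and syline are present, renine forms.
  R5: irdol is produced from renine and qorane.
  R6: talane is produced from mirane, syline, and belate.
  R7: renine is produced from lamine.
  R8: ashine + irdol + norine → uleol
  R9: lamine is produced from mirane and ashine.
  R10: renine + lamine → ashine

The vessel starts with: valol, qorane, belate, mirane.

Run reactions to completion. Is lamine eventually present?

No

lamine would need mirane and ashine (R9), but ashine never forms.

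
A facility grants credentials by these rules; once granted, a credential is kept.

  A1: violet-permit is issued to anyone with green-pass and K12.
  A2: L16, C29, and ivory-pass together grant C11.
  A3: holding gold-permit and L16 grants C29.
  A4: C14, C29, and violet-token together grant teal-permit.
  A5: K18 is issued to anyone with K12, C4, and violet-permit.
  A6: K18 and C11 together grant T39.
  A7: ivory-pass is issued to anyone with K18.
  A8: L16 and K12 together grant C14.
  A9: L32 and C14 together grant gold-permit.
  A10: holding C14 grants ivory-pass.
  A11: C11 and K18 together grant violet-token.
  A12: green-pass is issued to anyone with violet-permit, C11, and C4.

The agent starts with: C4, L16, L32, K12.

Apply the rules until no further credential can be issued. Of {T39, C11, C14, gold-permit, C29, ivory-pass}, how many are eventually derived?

5

Holding L16 and K12 grants C14 (A8).
Holding C14 grants ivory-pass (A10).
Holding L32 and C14 grants gold-permit (A9).
Holding gold-permit and L16 grants C29 (A3).
Holding L16, C29, and ivory-pass grants C11 (A2).
T39 would need K18 and C11 (A6), but K18 is never granted.
C11: reached.
C14: reached.
gold-permit: reached.
C29: reached.
ivory-pass: reached.
Reached: C11, C14, gold-permit, C29, and ivory-pass — 5 of the 6.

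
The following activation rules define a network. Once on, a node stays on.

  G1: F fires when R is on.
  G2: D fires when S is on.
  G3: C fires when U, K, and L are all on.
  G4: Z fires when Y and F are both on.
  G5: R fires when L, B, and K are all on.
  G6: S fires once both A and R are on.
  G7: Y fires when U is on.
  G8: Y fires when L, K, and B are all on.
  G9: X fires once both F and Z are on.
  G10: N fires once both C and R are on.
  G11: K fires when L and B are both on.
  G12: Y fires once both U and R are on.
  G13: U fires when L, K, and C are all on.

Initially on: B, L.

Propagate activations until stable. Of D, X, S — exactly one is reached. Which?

L and B are on, so K fires (G11).
L, B, and K are on, so R fires (G5).
G8: L, K, and B on → Y on.
G1: R on → F on.
G4: Y and F on → Z on.
G9: F and Z on → X on.
S would need A and R (G6), but A never turns on. D would need S (G2), but S never turns on.

X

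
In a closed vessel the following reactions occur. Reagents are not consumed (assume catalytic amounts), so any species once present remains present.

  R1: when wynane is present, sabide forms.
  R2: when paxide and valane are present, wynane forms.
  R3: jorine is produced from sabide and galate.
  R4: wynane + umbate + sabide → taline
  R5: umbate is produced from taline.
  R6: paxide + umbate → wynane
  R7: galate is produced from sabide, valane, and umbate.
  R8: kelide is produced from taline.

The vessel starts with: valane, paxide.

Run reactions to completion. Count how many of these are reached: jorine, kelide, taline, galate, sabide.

paxide and valane present → wynane forms (R2).
wynane present → sabide forms (R1).
jorine would need sabide and galate (R3), but galate never forms.
kelide would need taline (R8), but taline never forms.
taline would need wynane, umbate, and sabide (R4), but umbate never forms.
galate would need sabide, valane, and umbate (R7), but umbate never forms.
sabide: reached.
Reached: sabide — 1 of the 5.

1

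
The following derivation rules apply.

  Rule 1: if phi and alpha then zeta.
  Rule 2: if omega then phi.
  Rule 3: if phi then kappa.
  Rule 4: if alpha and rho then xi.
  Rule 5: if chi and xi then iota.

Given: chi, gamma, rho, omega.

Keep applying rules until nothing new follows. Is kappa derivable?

From omega, Rule 2 gives phi.
From phi, Rule 3 gives kappa.

Yes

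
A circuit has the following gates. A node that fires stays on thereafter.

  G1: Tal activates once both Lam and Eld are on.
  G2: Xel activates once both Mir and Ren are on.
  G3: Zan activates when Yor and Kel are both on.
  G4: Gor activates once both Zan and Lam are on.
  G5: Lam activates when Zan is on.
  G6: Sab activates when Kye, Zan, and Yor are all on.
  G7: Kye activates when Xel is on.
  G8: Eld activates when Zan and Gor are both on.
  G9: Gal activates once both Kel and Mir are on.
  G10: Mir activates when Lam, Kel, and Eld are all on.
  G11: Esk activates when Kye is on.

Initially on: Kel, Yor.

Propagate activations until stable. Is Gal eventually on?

Yes

Yor and Kel are on, so Zan activates (G3).
Zan is on, so Lam activates (G5).
Zan and Lam are on, so Gor activates (G4).
Zan and Gor are on, so Eld activates (G8).
Lam, Kel, and Eld are on, so Mir activates (G10).
G9: Kel and Mir on → Gal on.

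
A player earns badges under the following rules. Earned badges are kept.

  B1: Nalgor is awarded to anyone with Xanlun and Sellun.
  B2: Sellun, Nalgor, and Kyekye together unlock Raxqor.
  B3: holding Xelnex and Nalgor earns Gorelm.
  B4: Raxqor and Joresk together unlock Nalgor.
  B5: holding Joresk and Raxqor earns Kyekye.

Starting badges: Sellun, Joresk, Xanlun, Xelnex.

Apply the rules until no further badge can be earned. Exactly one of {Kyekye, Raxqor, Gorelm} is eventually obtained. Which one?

With Xanlun and Sellun, Nalgor is earned (B1).
With Xelnex and Nalgor, Gorelm is earned (B3).
Kyekye would need Joresk and Raxqor (B5), but Raxqor is never earned. Raxqor would need Sellun, Nalgor, and Kyekye (B2), but Kyekye is never earned.

Gorelm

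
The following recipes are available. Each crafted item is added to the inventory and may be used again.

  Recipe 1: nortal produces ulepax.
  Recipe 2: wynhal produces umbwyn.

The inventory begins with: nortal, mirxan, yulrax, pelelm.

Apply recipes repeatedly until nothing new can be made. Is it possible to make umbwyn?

umbwyn would need wynhal (Recipe 2), but wynhal is never obtained.

No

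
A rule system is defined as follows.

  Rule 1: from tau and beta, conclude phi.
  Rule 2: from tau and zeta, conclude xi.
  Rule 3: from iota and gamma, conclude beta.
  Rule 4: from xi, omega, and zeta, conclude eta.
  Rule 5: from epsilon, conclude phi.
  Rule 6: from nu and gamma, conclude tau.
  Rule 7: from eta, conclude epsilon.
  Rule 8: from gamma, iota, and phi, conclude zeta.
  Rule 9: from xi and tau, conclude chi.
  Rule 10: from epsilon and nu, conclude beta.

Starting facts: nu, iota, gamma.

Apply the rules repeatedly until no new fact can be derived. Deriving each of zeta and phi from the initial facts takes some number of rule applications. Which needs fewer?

phi

phi: From iota and gamma, Rule 3 gives beta. From nu and gamma, Rule 6 gives tau. From tau and beta, Rule 1 gives phi. [3 rule applications]
zeta: iota and gamma hold, so beta follows (Rule 3). From nu and gamma, Rule 6 gives tau. tau and beta hold, so phi follows (Rule 1). From gamma, iota, and phi, Rule 8 gives zeta. [4 rule applications]
phi needs fewer.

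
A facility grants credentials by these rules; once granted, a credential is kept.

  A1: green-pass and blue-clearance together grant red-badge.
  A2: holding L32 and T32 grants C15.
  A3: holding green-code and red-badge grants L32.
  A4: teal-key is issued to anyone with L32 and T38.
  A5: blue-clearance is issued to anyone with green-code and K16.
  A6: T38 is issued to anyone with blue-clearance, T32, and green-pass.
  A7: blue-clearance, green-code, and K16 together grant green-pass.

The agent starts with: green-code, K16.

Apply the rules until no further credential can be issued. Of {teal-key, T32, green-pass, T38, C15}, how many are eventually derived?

1

Holding green-code and K16 grants blue-clearance (A5).
Holding blue-clearance, green-code, and K16 grants green-pass (A7).
teal-key would need L32 and T38 (A4), but T38 is never granted.
No rule produces T32, and it is not given.
green-pass: reached.
T38 would need blue-clearance, T32, and green-pass (A6), but T32 is never granted.
C15 would need L32 and T32 (A2), but T32 is never granted.
Reached: green-pass — 1 of the 5.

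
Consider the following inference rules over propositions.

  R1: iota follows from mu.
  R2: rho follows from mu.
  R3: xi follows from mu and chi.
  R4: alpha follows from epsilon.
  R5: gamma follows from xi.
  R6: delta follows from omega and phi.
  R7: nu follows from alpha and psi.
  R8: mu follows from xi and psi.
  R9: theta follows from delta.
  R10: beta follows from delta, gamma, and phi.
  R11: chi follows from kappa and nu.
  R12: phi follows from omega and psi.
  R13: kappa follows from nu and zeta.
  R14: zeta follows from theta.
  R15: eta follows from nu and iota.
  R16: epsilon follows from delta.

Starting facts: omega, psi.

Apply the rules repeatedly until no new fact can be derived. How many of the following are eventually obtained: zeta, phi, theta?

From omega and psi, R12 gives phi.
omega and phi hold, so delta follows (R6).
From delta, R9 gives theta.
From theta, R14 gives zeta.
zeta: reached.
phi: reached.
theta: reached.
All 3 are reached.

3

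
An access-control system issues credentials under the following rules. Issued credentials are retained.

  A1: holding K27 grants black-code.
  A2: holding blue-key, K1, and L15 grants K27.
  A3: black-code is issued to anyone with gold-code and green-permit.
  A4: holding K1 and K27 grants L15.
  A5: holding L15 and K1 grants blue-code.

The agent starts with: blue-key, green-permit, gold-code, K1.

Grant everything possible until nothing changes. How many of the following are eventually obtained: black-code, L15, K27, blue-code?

Holding gold-code and green-permit grants black-code (A3).
black-code: reached.
L15 would need K1 and K27 (A4), but K27 is never granted.
K27 would need blue-key, K1, and L15 (A2), but L15 is never granted.
blue-code would need L15 and K1 (A5), but L15 is never granted.
Reached: black-code — 1 of the 4.

1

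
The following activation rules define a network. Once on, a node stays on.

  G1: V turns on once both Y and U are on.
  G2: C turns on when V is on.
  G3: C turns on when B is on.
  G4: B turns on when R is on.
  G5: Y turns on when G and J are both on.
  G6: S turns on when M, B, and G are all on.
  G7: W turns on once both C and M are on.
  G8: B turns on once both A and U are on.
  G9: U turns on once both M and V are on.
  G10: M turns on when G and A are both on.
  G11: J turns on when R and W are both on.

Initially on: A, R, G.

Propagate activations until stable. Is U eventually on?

No

U would need M and V (G9), but V never turns on.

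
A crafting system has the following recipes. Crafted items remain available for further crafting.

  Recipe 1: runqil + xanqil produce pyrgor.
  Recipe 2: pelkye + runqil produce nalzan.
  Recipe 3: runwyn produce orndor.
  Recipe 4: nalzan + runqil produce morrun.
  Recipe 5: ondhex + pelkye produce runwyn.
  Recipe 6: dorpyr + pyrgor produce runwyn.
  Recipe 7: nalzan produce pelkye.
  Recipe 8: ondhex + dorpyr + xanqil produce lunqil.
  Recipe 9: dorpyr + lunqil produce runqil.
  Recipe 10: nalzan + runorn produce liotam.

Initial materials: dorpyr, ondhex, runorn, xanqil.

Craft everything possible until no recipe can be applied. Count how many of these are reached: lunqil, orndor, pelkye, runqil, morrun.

3

Using Recipe 8, ondhex, dorpyr, and xanqil make lunqil.
dorpyr + lunqil → runqil (Recipe 9).
runqil + xanqil → pyrgor (Recipe 1).
Using Recipe 6, dorpyr and pyrgor make runwyn.
Using Recipe 3, runwyn makes orndor.
lunqil: reached.
orndor: reached.
pelkye would need nalzan (Recipe 7), but nalzan is never obtained.
runqil: reached.
morrun would need nalzan and runqil (Recipe 4), but nalzan is never obtained.
Reached: lunqil, orndor, and runqil — 3 of the 5.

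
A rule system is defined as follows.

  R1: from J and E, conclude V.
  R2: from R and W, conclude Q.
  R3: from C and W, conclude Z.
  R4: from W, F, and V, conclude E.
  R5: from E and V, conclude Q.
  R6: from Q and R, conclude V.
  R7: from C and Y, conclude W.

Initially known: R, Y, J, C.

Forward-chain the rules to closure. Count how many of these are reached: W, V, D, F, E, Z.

From C and Y, R7 gives W.
From C and W, R3 gives Z.
From R and W, R2 gives Q.
From Q and R, R6 gives V.
W: reached.
V: reached.
No rule produces D, and it is not given.
No rule produces F, and it is not given.
E would need W, F, and V (R4), but F is never established.
Z: reached.
Reached: W, V, and Z — 3 of the 6.

3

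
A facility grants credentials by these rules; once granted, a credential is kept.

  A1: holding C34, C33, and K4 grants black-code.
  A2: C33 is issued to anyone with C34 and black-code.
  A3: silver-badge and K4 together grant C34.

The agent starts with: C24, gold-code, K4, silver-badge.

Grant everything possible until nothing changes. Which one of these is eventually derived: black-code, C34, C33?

C34

Holding silver-badge and K4 grants C34 (A3).
C33 would need C34 and black-code (A2), but black-code is never granted. black-code would need C34, C33, and K4 (A1), but C33 is never granted.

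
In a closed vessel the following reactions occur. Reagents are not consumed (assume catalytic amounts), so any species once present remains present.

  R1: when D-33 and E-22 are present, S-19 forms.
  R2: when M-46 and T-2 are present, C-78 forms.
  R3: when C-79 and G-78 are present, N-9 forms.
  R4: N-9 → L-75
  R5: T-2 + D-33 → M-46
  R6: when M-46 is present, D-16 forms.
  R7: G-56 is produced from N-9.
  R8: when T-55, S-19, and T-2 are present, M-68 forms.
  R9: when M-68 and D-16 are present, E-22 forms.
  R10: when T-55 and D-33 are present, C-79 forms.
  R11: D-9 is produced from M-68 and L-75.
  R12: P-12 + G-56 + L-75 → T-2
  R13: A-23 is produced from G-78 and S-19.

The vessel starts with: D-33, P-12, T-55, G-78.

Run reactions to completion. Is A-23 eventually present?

A-23 would need G-78 and S-19 (R13), but S-19 never forms.

No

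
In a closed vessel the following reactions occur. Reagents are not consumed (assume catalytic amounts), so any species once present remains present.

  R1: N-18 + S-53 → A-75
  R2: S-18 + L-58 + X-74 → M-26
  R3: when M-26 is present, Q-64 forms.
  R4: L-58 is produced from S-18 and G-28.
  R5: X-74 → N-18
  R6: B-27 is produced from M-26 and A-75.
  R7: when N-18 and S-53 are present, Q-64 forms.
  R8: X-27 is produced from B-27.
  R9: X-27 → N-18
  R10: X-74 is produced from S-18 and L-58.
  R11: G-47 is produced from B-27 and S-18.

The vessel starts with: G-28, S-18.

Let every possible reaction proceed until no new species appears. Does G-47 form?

No

G-47 would need B-27 and S-18 (R11), but B-27 never forms.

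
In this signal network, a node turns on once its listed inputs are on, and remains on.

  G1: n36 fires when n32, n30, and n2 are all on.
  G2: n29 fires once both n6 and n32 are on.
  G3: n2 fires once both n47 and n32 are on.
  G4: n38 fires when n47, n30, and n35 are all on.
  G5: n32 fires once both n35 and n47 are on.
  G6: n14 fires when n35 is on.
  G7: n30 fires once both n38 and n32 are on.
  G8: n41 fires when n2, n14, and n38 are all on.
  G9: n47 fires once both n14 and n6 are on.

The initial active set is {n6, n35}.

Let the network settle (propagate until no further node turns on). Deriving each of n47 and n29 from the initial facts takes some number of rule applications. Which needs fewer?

n47: G6: n35 on → n14 on. G9: n14 and n6 on → n47 on. [2 rule applications]
n29: n35 is on, so n14 fires (G6). G9: n14 and n6 on → n47 on. n35 and n47 are on, so n32 fires (G5). G2: n6 and n32 on → n29 on. [4 rule applications]
n47 needs fewer.

n47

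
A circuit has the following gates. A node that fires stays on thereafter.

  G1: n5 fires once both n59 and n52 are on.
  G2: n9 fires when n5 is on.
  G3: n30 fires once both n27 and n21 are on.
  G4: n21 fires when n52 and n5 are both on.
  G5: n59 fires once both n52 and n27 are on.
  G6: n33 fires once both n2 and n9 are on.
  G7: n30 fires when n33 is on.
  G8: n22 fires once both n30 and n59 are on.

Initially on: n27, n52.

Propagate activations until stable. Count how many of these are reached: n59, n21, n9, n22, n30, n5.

6

G5: n52 and n27 on → n59 on.
G1: n59 and n52 on → n5 on.
n5 is on, so n9 fires (G2).
G4: n52 and n5 on → n21 on.
G3: n27 and n21 on → n30 on.
G8: n30 and n59 on → n22 on.
n59: reached.
n21: reached.
n9: reached.
n22: reached.
n30: reached.
n5: reached.
All 6 are reached.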